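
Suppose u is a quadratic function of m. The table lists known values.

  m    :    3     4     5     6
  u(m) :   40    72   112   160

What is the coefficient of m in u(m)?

Write u(m) = am² + bm + c; the 4 given values yield a linear system in the 3 coefficients.
Solving, u(m) = 4m² + 4m - 8.
The coefficient of m is 4.

4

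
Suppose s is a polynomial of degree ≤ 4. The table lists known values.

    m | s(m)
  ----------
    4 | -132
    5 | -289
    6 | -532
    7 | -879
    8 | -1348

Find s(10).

-2724

First differences: -157, -243, -347, -469. Second differences: -86, -104, -122. Third differences: -18, -18.
Level-3 differences are constant, so s has degree 3.
Fitting a degree-3 polynomial gives s(m) = -3m³ + 2m² + 8m - 4.
Then s(10) = -2724.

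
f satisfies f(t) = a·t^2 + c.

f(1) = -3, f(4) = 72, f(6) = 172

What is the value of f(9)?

From f(1) = -3 and f(4) = 72: 1a + c = -3 and 16a + c = 72.
Subtracting: 15a = 75, so a = 5; then c = -3 − 5·1 = -8.
So f(t) = 5t² − 8, and f(9) = 397.

397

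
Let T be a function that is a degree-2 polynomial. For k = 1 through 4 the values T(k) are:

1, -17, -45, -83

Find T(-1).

First differences: -18, -28, -38. Second differences: -10, -10.
Level-2 differences are constant, so T has degree 2.
Fitting a degree-2 polynomial gives T(k) = -5k² - 3k + 9.
Then T(-1) = 7.

7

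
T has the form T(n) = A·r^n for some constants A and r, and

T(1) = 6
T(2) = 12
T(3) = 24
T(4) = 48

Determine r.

2

Consecutive ratio: 12/6 = 2, and 24/12 = 2, so r = 2.
Then A·2^1 = 6 gives A = 3, and T(n) = 3·2^n.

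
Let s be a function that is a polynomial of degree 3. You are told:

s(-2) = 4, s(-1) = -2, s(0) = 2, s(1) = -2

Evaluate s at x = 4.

Write s(x) = ax³ + bx² + cx + d; the 4 given values yield a linear system in the 4 coefficients.
Solving, s(x) = -3x³ - 4x² + 3x + 2.
Then s(4) = -242.

-242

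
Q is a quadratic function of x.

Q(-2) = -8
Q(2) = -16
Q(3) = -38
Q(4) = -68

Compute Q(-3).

Write Q(x) = ax² + bx + c; the 4 given values yield a linear system in the 3 coefficients.
Solving, Q(x) = -4x² - 2x + 4.
Then Q(-3) = -26.

-26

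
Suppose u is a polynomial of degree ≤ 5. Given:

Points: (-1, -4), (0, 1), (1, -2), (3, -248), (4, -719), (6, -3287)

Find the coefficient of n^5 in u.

0

Write u(n) = an^5 + bn^4 + cn³ + dn² + en + p; the 6 given values yield a linear system in the 6 coefficients.
Solving, the leading coefficient vanishes, and u(n) = -2n^4 - 3n³ - 2n² + 4n + 1.
The coefficient of n^5 is 0.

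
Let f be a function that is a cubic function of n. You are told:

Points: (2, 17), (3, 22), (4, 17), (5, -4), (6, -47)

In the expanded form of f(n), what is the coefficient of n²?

First differences: 5, -5, -21, -43. Second differences: -10, -16, -22. Third differences: -6, -6.
Level-3 differences are constant, so f has degree 3.
Fitting a degree-3 polynomial gives f(n) = -n³ + 4n² + 4n + 1.
The coefficient of n² is 4.

4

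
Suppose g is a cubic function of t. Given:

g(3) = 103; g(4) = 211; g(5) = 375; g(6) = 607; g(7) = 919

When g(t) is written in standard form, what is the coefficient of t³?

First differences: 108, 164, 232, 312. Second differences: 56, 68, 80. Third differences: 12, 12.
Level-3 differences are constant, so g has degree 3.
Fitting a degree-3 polynomial gives g(t) = 2t³ + 4t² + 6t - 5.
The coefficient of t³ is 2.

2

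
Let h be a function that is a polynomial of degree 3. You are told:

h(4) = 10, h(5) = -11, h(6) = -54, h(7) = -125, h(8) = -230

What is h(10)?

First differences: -21, -43, -71, -105. Second differences: -22, -28, -34. Third differences: -6, -6.
Level-3 differences are constant, so h has degree 3.
Fitting a degree-3 polynomial gives h(n) = -n³ + 4n² + 4n - 6.
Then h(10) = -566.

-566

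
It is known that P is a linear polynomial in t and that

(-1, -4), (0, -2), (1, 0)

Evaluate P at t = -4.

Write P(t) = at + b; the 3 given values yield a linear system in the 2 coefficients.
Solving, P(t) = 2t - 2.
Then P(-4) = -10.

-10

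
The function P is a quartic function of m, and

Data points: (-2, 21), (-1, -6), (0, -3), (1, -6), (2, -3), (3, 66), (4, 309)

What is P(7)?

3882

First differences: -27, 3, -3, 3, 69, 243. Second differences: 30, -6, 6, 66, 174. Third differences: -36, 12, 60, 108. Fourth differences: 48, 48, 48.
Level-4 differences are constant, so P has degree 4.
Fitting a degree-4 polynomial gives P(m) = 2m^4 - 2m³ - 5m² + 2m - 3.
Then P(7) = 3882.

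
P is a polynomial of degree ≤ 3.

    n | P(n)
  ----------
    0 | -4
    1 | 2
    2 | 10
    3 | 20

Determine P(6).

62

First differences: 6, 8, 10. Second differences: 2, 2.
Level-2 differences are constant, so P has degree 2.
Fitting a degree-2 polynomial gives P(n) = n² + 5n - 4.
Then P(6) = 62.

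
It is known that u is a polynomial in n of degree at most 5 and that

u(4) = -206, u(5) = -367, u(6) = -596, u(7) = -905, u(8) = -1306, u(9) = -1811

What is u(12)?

-4070

First differences: -161, -229, -309, -401, -505. Second differences: -68, -80, -92, -104. Third differences: -12, -12, -12.
Level-3 differences are constant, so u has degree 3.
Fitting a degree-3 polynomial gives u(n) = -2n³ - 4n² - 3n - 2.
Then u(12) = -4070.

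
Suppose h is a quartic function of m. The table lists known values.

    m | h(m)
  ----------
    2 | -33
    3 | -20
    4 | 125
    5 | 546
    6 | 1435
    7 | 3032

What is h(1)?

-10

Write h(m) = am^4 + bm³ + cm² + dm + e; the 6 given values yield a linear system in the 5 coefficients.
Solving, h(m) = 2m^4 - 4m³ - 8m² - m + 1.
Then h(1) = -10.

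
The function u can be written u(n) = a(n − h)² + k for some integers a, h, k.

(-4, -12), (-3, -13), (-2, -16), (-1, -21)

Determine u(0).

-28

First differences -1, -3, -5; second difference -2 = 2a, so a = -1.
Expanding, the n-coefficient is −2ah = 2h; matching it to the data gives h = -4, and then k = -12.
So u(n) = -1(n + 4)² − 12.
u(0) = -1·4² − 12 = -28.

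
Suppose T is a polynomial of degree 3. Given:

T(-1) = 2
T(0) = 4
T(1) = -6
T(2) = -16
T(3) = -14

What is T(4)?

12

First differences: 2, -10, -10, 2. Second differences: -12, 0, 12. Third differences: 12, 12.
Level-3 differences are constant, so T has degree 3.
Extending the table by one column gives the next first difference 26, so T(4) = -14 + 26 = 12.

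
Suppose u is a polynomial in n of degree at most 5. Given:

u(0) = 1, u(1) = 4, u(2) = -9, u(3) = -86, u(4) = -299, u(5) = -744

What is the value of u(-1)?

First differences: 3, -13, -77, -213, -445. Second differences: -16, -64, -136, -232. Third differences: -48, -72, -96. Fourth differences: -24, -24.
Level-4 differences are constant, so u has degree 4.
Fitting a degree-4 polynomial gives u(n) = -n^4 - 2n³ + 5n² + n + 1.
Then u(-1) = 6.

6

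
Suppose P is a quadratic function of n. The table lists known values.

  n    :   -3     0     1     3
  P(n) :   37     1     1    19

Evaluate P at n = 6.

Write P(n) = an² + bn + c; the 4 given values yield a linear system in the 3 coefficients.
Solving, P(n) = 3n² - 3n + 1.
Then P(6) = 91.

91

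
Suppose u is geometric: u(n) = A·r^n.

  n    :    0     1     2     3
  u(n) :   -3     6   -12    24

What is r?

Consecutive ratio: 6/(-3) = -2, and -12/6 = -2, so r = -2.
Then A·(-2)^0 = -3 gives A = -3, and u(n) = -3·(-2)^n.

-2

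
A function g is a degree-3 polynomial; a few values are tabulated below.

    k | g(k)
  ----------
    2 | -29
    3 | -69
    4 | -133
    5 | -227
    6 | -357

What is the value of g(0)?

First differences: -40, -64, -94, -130. Second differences: -24, -30, -36. Third differences: -6, -6.
Level-3 differences are constant, so g has degree 3.
Fitting a degree-3 polynomial gives g(k) = -k³ - 3k² - 6k + 3.
Then g(0) = 3.

3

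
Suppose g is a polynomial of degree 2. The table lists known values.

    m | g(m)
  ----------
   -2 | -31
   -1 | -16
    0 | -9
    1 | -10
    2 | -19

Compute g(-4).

Write g(m) = am² + bm + c; the 5 given values yield a linear system in the 3 coefficients.
Solving, g(m) = -4m² + 3m - 9.
Then g(-4) = -85.

-85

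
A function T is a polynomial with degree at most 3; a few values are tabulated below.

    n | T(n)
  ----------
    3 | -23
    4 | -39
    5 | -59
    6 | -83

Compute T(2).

First differences: -16, -20, -24. Second differences: -4, -4.
Level-2 differences are constant, so T has degree 2.
Fitting a degree-2 polynomial gives T(n) = -2n² - 2n + 1.
Then T(2) = -11.

-11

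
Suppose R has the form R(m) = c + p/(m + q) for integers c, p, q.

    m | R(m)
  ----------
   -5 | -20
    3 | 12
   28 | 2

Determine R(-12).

-6

(R(m) − c)(m + q) = p for each data point; the three points give a linear system in c and q, then p follows.
Solving: c = 0, q = 2, p = 60, so R(m) = 60/(m + 2).
Then R(-12) = 0 + 60/(-10) = -6.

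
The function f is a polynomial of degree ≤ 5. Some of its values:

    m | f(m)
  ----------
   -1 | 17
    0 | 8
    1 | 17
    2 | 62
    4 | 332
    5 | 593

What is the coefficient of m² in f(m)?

Write f(m) = am^5 + bm^4 + cm³ + dm² + em + p; the 6 given values yield a linear system in the 6 coefficients.
Solving, the top 2 coefficients vanish, and f(m) = 3m³ + 9m² - 3m + 8.
The coefficient of m² is 9.

9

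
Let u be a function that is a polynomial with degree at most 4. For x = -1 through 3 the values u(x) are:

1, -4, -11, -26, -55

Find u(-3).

29

Write u(x) = ax^4 + bx³ + cx² + dx + e; the 5 given values yield a linear system in the 5 coefficients.
Solving, the leading coefficient vanishes, and u(x) = -x³ - x² - 5x - 4.
Then u(-3) = 29.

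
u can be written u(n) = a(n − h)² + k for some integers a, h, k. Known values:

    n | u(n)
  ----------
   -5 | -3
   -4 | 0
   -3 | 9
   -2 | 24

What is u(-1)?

First differences 3, 9, 15; second difference 6 = 2a, so a = 3.
Expanding, the n-coefficient is −2ah = -6h; matching it to the data gives h = -5, and then k = -3.
So u(n) = 3(n + 5)² − 3.
u(-1) = 3·4² − 3 = 45.

45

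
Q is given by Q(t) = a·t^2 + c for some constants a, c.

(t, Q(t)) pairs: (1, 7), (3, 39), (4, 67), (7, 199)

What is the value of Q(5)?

From Q(1) = 7 and Q(3) = 39: 1a + c = 7 and 9a + c = 39.
Subtracting: 8a = 32, so a = 4; then c = 7 − 4·1 = 3.
So Q(t) = 4t² + 3, and Q(5) = 103.

103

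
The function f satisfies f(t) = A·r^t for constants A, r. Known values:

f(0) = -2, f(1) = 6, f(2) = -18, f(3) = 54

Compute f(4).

Consecutive ratio: 6/(-2) = -3, and -18/6 = -3, so r = -3.
Then A·(-3)^0 = -2 gives A = -2, and f(t) = -2·(-3)^t.
f(4) = -2·(-3)^4 = -162.

-162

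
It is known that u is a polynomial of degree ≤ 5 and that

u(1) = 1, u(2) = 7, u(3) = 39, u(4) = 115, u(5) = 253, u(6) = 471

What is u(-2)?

Write u(m) = am^5 + bm^4 + cm³ + dm² + em + p; the 6 given values yield a linear system in the 6 coefficients.
Solving, the top 2 coefficients vanish, and u(m) = 3m³ - 5m² + 3.
Then u(-2) = -41.

-41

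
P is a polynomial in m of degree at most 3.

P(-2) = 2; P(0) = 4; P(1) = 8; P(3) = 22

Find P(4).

Write P(m) = am³ + bm² + cm + d; the 4 given values yield a linear system in the 4 coefficients.
Solving, the leading coefficient vanishes, and P(m) = m² + 3m + 4.
Then P(4) = 32.

32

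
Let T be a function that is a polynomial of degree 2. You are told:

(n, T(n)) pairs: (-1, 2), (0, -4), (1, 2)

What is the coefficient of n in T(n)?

0

Write T(n) = an² + bn + c; the 3 given values yield a linear system in the 3 coefficients.
Solving, T(n) = 6n² - 4.
The coefficient of n is 0.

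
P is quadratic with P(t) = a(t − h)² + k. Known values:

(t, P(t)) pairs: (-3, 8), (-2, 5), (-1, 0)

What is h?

-4

First differences -3, -5; second difference -2 = 2a, so a = -1.
Expanding, the t-coefficient is −2ah = 2h; matching it to the data gives h = -4, and then k = 9.
So P(t) = -1(t + 4)² + 9.
Hence h = -4.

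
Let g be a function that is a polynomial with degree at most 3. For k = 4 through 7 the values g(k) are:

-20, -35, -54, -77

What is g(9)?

First differences: -15, -19, -23. Second differences: -4, -4.
Level-2 differences are constant, so g has degree 2.
Fitting a degree-2 polynomial gives g(k) = -2k² + 3k.
Then g(9) = -135.

-135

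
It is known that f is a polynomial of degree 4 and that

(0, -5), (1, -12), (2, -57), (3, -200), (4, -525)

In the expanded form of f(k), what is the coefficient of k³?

-4

Write f(k) = ak^4 + bk³ + ck² + dk + e; the 5 given values yield a linear system in the 5 coefficients.
Solving, f(k) = -k^4 - 4k³ - 2k - 5.
The coefficient of k³ is -4.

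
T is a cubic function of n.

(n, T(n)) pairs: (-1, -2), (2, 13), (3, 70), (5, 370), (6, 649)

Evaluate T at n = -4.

-161

Write T(n) = an³ + bn² + cn + d; the 5 given values yield a linear system in the 4 coefficients.
Solving, T(n) = 3n³ + n² - 5n - 5.
Then T(-4) = -161.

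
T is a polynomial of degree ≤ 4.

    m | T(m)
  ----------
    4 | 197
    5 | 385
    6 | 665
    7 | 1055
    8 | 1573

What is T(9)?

First differences: 188, 280, 390, 518. Second differences: 92, 110, 128. Third differences: 18, 18.
Level-3 differences are constant, so T has degree 3.
Fitting a degree-3 polynomial gives T(m) = 3m³ + m² - 4m + 5.
Then T(9) = 2237.

2237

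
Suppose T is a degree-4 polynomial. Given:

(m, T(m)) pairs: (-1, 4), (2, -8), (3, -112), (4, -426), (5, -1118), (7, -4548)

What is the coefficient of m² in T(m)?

5

Write T(m) = am^4 + bm³ + cm² + dm + e; the 6 given values yield a linear system in the 5 coefficients.
Solving, T(m) = -2m^4 + 5m² + m + 2.
The coefficient of m² is 5.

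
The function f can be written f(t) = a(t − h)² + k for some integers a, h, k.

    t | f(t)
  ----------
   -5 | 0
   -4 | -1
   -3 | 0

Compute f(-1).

8

First differences -1, 1; second difference 2 = 2a, so a = 1.
Expanding, the t-coefficient is −2ah = -2h; matching it to the data gives h = -4, and then k = -1.
So f(t) = 1(t + 4)² − 1.
f(-1) = 1·3² − 1 = 8.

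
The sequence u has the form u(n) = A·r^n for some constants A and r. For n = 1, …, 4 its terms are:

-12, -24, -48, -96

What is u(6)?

Consecutive ratio: -24/(-12) = 2, and -48/(-24) = 2, so r = 2.
Then A·2^1 = -12 gives A = -6, and u(n) = -6·2^n.
u(6) = -6·2^6 = -384.

-384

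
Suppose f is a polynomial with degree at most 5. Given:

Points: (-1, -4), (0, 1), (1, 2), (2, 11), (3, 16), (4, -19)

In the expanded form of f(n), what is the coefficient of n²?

-1

Write f(n) = an^5 + bn^4 + cn³ + dn² + en + p; the 6 given values yield a linear system in the 6 coefficients.
Solving, the leading coefficient vanishes, and f(n) = -n^4 + 4n³ - n² - n + 1.
The coefficient of n² is -1.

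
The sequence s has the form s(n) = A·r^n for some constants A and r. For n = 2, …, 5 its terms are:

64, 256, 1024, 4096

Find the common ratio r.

4

Consecutive ratio: 256/64 = 4, and 1024/256 = 4, so r = 4.
Then A·4^2 = 64 gives A = 4, and s(n) = 4·4^n.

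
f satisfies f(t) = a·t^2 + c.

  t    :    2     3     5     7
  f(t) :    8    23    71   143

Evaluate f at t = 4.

From f(2) = 8 and f(3) = 23: 4a + c = 8 and 9a + c = 23.
Subtracting: 5a = 15, so a = 3; then c = 8 − 3·4 = -4.
So f(t) = 3t² − 4, and f(4) = 44.

44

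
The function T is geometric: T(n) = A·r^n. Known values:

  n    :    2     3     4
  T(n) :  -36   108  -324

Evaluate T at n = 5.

Consecutive ratio: 108/(-36) = -3, and -324/108 = -3, so r = -3.
Then A·(-3)^2 = -36 gives A = -4, and T(n) = -4·(-3)^n.
T(5) = -4·(-3)^5 = 972.

972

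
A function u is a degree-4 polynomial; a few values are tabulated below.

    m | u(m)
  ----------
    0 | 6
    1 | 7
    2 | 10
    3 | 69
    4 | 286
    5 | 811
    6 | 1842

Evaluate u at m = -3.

Write u(m) = am^4 + bm³ + cm² + dm + e; the 7 given values yield a linear system in the 5 coefficients.
Solving, u(m) = 2m^4 - 3m³ - 4m² + 6m + 6.
Then u(-3) = 195.

195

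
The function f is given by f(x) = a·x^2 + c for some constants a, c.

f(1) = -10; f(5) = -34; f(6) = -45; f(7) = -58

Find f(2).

From f(1) = -10 and f(5) = -34: 1a + c = -10 and 25a + c = -34.
Subtracting: 24a = -24, so a = -1; then c = -10 − (-1)·1 = -9.
So f(x) = -1x² − 9, and f(2) = -13.

-13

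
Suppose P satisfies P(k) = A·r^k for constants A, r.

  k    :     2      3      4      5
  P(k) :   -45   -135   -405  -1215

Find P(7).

Consecutive ratio: -135/(-45) = 3, and -405/(-135) = 3, so r = 3.
Then A·3^2 = -45 gives A = -5, and P(k) = -5·3^k.
P(7) = -5·3^7 = -10935.

-10935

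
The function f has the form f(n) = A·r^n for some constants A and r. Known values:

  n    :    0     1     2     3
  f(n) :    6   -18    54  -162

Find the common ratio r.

Consecutive ratio: -18/6 = -3, and 54/(-18) = -3, so r = -3.
Then A·(-3)^0 = 6 gives A = 6, and f(n) = 6·(-3)^n.

-3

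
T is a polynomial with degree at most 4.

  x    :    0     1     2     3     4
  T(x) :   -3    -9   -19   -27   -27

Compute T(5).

First differences: -6, -10, -8, 0. Second differences: -4, 2, 8. Third differences: 6, 6.
Level-3 differences are constant, so T has degree 3.
Fitting a degree-3 polynomial gives T(x) = x³ - 5x² - 2x - 3.
Then T(5) = -13.

-13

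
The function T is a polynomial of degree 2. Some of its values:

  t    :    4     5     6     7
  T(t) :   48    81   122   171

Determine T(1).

-3

First differences: 33, 41, 49. Second differences: 8, 8.
Level-2 differences are constant, so T has degree 2.
Fitting a degree-2 polynomial gives T(t) = 4t² - 3t - 4.
Then T(1) = -3.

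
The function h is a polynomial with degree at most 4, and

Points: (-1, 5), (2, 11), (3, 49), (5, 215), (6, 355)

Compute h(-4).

35

Write h(m) = am^4 + bm³ + cm² + dm + e; the 5 given values yield a linear system in the 5 coefficients.
Solving, the leading coefficient vanishes, and h(m) = m³ + 5m² - 6m - 5.
Then h(-4) = 35.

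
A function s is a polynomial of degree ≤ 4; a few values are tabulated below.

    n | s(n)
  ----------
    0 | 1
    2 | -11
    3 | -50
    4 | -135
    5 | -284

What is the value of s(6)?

-515

Write s(n) = an^4 + bn³ + cn² + dn + e; the 5 given values yield a linear system in the 5 coefficients.
Solving, the leading coefficient vanishes, and s(n) = -3n³ + 4n² - 2n + 1.
Then s(6) = -515.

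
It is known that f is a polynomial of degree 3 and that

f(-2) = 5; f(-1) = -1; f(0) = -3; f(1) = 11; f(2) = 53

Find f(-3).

Write f(n) = an³ + bn² + cn + d; the 5 given values yield a linear system in the 4 coefficients.
Solving, f(n) = 2n³ + 8n² + 4n - 3.
Then f(-3) = 3.

3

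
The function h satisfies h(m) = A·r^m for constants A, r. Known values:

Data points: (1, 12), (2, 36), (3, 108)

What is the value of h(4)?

Consecutive ratio: 36/12 = 3, and 108/36 = 3, so r = 3.
Then A·3^1 = 12 gives A = 4, and h(m) = 4·3^m.
h(4) = 4·3^4 = 324.

324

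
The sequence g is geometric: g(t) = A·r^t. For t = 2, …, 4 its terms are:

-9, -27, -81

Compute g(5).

-243

Consecutive ratio: -27/(-9) = 3, and -81/(-27) = 3, so r = 3.
Then A·3^2 = -9 gives A = -1, and g(t) = -1·3^t.
g(5) = -1·3^5 = -243.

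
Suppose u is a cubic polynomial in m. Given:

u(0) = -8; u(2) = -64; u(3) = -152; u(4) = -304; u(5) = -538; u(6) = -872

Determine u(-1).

-4

Write u(m) = am³ + bm² + cm + d; the 6 given values yield a linear system in the 4 coefficients.
Solving, u(m) = -3m³ - 5m² - 6m - 8.
Then u(-1) = -4.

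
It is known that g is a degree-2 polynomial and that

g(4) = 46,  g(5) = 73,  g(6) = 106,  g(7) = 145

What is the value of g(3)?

25

First differences: 27, 33, 39. Second differences: 6, 6.
Level-2 differences are constant, so g has degree 2.
Fitting a degree-2 polynomial gives g(m) = 3m² - 2.
Then g(3) = 25.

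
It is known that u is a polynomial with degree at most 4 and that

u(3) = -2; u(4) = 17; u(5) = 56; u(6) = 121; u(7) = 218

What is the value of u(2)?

-7

First differences: 19, 39, 65, 97. Second differences: 20, 26, 32. Third differences: 6, 6.
Level-3 differences are constant, so u has degree 3.
Fitting a degree-3 polynomial gives u(t) = t³ - 2t² - 4t + 1.
Then u(2) = -7.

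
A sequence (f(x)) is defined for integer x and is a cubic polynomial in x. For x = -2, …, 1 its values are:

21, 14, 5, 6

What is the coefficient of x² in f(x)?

Write f(x) = ax³ + bx² + cx + d; the 4 given values yield a linear system in the 4 coefficients.
Solving, f(x) = 2x³ + 5x² - 6x + 5.
The coefficient of x² is 5.

5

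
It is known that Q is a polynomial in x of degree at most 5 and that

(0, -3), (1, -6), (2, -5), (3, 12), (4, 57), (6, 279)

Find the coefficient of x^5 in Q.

0

Write Q(x) = ax^5 + bx^4 + cx³ + dx² + ex + p; the 6 given values yield a linear system in the 6 coefficients.
Solving, the top 2 coefficients vanish, and Q(x) = 2x³ - 4x² - x - 3.
The coefficient of x^5 is 0.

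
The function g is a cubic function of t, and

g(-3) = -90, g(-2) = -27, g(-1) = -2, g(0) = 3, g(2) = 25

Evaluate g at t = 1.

Write g(t) = at³ + bt² + ct + d; the 5 given values yield a linear system in the 4 coefficients.
Solving, g(t) = 3t³ - t² + t + 3.
Then g(1) = 6.

6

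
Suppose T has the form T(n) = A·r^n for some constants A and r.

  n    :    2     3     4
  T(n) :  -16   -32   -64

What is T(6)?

-256

Consecutive ratio: -32/(-16) = 2, and -64/(-32) = 2, so r = 2.
Then A·2^2 = -16 gives A = -4, and T(n) = -4·2^n.
T(6) = -4·2^6 = -256.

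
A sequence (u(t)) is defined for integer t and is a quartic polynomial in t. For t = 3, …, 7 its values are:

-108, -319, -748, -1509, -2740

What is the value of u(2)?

-25

Write u(t) = at^4 + bt³ + ct² + dt + e; the 5 given values yield a linear system in the 5 coefficients.
Solving, u(t) = -t^4 - t³ + t - 3.
Then u(2) = -25.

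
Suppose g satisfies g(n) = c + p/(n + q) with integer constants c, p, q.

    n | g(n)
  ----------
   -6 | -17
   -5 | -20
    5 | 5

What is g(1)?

25

(g(n) − c)(n + q) = p for each data point; the three points give a linear system in c and q, then p follows.
Solving: c = -5, q = 1, p = 60, so g(n) = -5 + 60/(n + 1).
Then g(1) = -5 + 60/2 = 25.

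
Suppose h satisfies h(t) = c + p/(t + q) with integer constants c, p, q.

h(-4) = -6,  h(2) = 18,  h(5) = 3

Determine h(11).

(h(t) − c)(t + q) = p for each data point; the three points give a linear system in c and q, then p follows.
Solving: c = -2, q = -1, p = 20, so h(t) = -2 + 20/(t − 1).
Then h(11) = -2 + 20/10 = 0.

0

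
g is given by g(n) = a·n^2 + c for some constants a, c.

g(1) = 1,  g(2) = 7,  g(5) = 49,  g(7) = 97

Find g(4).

31

From g(1) = 1 and g(2) = 7: 1a + c = 1 and 4a + c = 7.
Subtracting: 3a = 6, so a = 2; then c = 1 − 2·1 = -1.
So g(n) = 2n² − 1, and g(4) = 31.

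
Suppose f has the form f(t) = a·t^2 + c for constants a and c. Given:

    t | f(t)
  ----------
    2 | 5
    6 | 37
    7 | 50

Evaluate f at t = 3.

10

From f(2) = 5 and f(6) = 37: 4a + c = 5 and 36a + c = 37.
Subtracting: 32a = 32, so a = 1; then c = 5 − 1·4 = 1.
So f(t) = 1t² + 1, and f(3) = 10.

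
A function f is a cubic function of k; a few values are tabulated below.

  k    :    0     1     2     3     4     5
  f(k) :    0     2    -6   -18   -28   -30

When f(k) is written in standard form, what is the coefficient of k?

Write f(k) = ak³ + bk² + ck + d; the 6 given values yield a linear system in the 4 coefficients.
Solving, f(k) = k³ - 8k² + 9k.
The coefficient of k is 9.

9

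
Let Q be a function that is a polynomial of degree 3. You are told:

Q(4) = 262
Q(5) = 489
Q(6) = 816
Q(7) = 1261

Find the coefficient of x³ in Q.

Write Q(x) = ax³ + bx² + cx + d; the 4 given values yield a linear system in the 4 coefficients.
Solving, Q(x) = 3x³ + 5x² - x - 6.
The coefficient of x³ is 3.

3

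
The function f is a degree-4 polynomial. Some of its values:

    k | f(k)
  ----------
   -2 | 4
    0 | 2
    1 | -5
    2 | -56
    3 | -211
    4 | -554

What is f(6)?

-2260

Write f(k) = ak^4 + bk³ + ck² + dk + e; the 6 given values yield a linear system in the 5 coefficients.
Solving, f(k) = -k^4 - 4k³ - 3k² + k + 2.
Then f(6) = -2260.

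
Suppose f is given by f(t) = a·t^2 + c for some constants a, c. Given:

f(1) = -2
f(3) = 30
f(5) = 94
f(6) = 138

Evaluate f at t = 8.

From f(1) = -2 and f(3) = 30: 1a + c = -2 and 9a + c = 30.
Subtracting: 8a = 32, so a = 4; then c = -2 − 4·1 = -6.
So f(t) = 4t² − 6, and f(8) = 250.

250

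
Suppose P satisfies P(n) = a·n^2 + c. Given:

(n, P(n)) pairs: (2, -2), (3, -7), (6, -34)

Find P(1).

1

From P(2) = -2 and P(3) = -7: 4a + c = -2 and 9a + c = -7.
Subtracting: 5a = -5, so a = -1; then c = -2 − (-1)·4 = 2.
So P(n) = -1n² + 2, and P(1) = 1.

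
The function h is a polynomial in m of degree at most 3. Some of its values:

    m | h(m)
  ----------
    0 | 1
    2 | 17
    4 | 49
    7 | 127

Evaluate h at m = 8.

161

Write h(m) = am³ + bm² + cm + d; the 4 given values yield a linear system in the 4 coefficients.
Solving, the leading coefficient vanishes, and h(m) = 2m² + 4m + 1.
Then h(8) = 161.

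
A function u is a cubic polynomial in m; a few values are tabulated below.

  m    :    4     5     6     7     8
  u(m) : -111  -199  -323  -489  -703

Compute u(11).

-1693

Write u(m) = am³ + bm² + cm + d; the 5 given values yield a linear system in the 4 coefficients.
Solving, u(m) = -m³ - 3m² + 1.
Then u(11) = -1693.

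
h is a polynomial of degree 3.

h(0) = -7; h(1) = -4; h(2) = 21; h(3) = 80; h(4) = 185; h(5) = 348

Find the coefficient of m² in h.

5

First differences: 3, 25, 59, 105, 163. Second differences: 22, 34, 46, 58. Third differences: 12, 12, 12.
Level-3 differences are constant, so h has degree 3.
Fitting a degree-3 polynomial gives h(m) = 2m³ + 5m² - 4m - 7.
The coefficient of m² is 5.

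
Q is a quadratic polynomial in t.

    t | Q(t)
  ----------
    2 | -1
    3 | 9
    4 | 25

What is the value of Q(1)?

-5

Write Q(t) = at² + bt + c; the 3 given values yield a linear system in the 3 coefficients.
Solving, Q(t) = 3t² - 5t - 3.
Then Q(1) = -5.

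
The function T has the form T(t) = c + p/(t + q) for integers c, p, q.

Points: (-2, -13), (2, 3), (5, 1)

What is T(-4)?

-5

(T(t) − c)(t + q) = p for each data point; the three points give a linear system in c and q, then p follows.
Solving: c = -1, q = 1, p = 12, so T(t) = -1 + 12/(t + 1).
Then T(-4) = -1 + 12/(-3) = -5.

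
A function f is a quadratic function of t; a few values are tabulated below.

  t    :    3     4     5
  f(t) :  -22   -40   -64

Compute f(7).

-130

Write f(t) = at² + bt + c; the 3 given values yield a linear system in the 3 coefficients.
Solving, f(t) = -3t² + 3t - 4.
Then f(7) = -130.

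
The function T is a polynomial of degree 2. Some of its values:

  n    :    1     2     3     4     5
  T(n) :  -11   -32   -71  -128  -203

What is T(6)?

First differences: -21, -39, -57, -75. Second differences: -18, -18, -18.
Level-2 differences are constant, so T has degree 2.
Fitting a degree-2 polynomial gives T(n) = -9n² + 6n - 8.
Then T(6) = -296.

-296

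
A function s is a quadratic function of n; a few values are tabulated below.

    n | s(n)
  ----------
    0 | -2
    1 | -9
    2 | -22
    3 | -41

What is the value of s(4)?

First differences: -7, -13, -19. Second differences: -6, -6.
Level-2 differences are constant, so s has degree 2.
Fitting a degree-2 polynomial gives s(n) = -3n² - 4n - 2.
Then s(4) = -66.

-66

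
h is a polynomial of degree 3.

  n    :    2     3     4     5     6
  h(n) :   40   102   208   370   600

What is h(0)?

0

First differences: 62, 106, 162, 230. Second differences: 44, 56, 68. Third differences: 12, 12.
Level-3 differences are constant, so h has degree 3.
Fitting a degree-3 polynomial gives h(n) = 2n³ + 4n² + 4n.
The constant term is h(0) = 0.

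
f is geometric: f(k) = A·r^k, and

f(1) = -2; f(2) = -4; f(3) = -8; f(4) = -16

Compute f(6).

-64

Consecutive ratio: -4/(-2) = 2, and -8/(-4) = 2, so r = 2.
Then A·2^1 = -2 gives A = -1, and f(k) = -1·2^k.
f(6) = -1·2^6 = -64.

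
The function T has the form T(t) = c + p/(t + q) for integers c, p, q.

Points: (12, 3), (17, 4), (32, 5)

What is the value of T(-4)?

11

(T(t) − c)(t + q) = p for each data point; the three points give a linear system in c and q, then p follows.
Solving: c = 6, q = -2, p = -30, so T(t) = 6 − 30/(t − 2).
Then T(-4) = 6 − 30/(-6) = 11.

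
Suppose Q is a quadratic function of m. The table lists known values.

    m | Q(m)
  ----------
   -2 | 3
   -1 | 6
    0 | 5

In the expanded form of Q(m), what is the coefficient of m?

Write Q(m) = am² + bm + c; the 3 given values yield a linear system in the 3 coefficients.
Solving, Q(m) = -2m² - 3m + 5.
The coefficient of m is -3.

-3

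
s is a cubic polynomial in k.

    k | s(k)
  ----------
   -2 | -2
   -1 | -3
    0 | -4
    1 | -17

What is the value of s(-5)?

Write s(k) = ak³ + bk² + ck + d; the 4 given values yield a linear system in the 4 coefficients.
Solving, s(k) = -2k³ - 6k² - 5k - 4.
Then s(-5) = 121.

121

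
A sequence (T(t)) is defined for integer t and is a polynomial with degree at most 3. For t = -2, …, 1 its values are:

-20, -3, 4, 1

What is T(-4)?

-84

Write T(t) = at³ + bt² + ct + d; the 4 given values yield a linear system in the 4 coefficients.
Solving, the leading coefficient vanishes, and T(t) = -5t² + 2t + 4.
Then T(-4) = -84.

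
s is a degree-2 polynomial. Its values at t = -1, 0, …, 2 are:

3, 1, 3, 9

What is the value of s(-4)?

First differences: -2, 2, 6. Second differences: 4, 4.
Level-2 differences are constant, so s has degree 2.
Fitting a degree-2 polynomial gives s(t) = 2t² + 1.
Then s(-4) = 33.

33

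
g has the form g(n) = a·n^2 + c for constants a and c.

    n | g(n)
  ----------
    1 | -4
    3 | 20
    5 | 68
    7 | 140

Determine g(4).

From g(1) = -4 and g(3) = 20: 1a + c = -4 and 9a + c = 20.
Subtracting: 8a = 24, so a = 3; then c = -4 − 3·1 = -7.
So g(n) = 3n² − 7, and g(4) = 41.

41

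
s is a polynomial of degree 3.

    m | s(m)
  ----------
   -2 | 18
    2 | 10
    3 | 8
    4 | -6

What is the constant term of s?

2

Write s(m) = am³ + bm² + cm + d; the 4 given values yield a linear system in the 4 coefficients.
Solving, s(m) = -m³ + 3m² + 2m + 2.
The constant term is s(0) = 2.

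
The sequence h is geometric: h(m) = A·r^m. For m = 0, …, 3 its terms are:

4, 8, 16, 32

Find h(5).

Consecutive ratio: 8/4 = 2, and 16/8 = 2, so r = 2.
Then A·2^0 = 4 gives A = 4, and h(m) = 4·2^m.
h(5) = 4·2^5 = 128.

128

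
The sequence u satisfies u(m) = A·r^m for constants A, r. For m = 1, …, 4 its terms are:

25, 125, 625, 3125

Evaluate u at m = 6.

78125

Consecutive ratio: 125/25 = 5, and 625/125 = 5, so r = 5.
Then A·5^1 = 25 gives A = 5, and u(m) = 5·5^m.
u(6) = 5·5^6 = 78125.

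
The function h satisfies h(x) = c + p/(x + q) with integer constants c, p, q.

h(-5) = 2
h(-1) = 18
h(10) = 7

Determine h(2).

9

(h(x) − c)(x + q) = p for each data point; the three points give a linear system in c and q, then p follows.
Solving: c = 6, q = 2, p = 12, so h(x) = 6 + 12/(x + 2).
Then h(2) = 6 + 12/4 = 9.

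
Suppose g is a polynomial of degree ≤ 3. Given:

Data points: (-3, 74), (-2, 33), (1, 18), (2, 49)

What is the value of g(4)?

Write g(k) = ak³ + bk² + ck + d; the 4 given values yield a linear system in the 4 coefficients.
Solving, the leading coefficient vanishes, and g(k) = 9k² + 4k + 5.
Then g(4) = 165.

165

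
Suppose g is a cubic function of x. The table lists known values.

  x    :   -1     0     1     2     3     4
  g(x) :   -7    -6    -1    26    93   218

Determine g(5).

First differences: 1, 5, 27, 67, 125. Second differences: 4, 22, 40, 58. Third differences: 18, 18, 18.
Level-3 differences are constant, so g has degree 3.
Fitting a degree-3 polynomial gives g(x) = 3x³ + 2x² - 6.
Then g(5) = 419.

419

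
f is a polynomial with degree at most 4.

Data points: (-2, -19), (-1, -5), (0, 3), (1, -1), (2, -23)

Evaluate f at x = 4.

-145

Write f(x) = ax^4 + bx³ + cx² + dx + e; the 5 given values yield a linear system in the 5 coefficients.
Solving, the leading coefficient vanishes, and f(x) = -x³ - 6x² + 3x + 3.
Then f(4) = -145.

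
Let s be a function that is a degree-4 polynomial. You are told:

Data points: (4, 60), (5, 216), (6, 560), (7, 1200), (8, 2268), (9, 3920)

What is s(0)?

First differences: 156, 344, 640, 1068, 1652. Second differences: 188, 296, 428, 584. Third differences: 108, 132, 156. Fourth differences: 24, 24.
Level-4 differences are constant, so s has degree 4.
Fitting a degree-4 polynomial gives s(t) = t^4 - 4t³ + 3t² + 4t - 4.
The constant term is s(0) = -4.

-4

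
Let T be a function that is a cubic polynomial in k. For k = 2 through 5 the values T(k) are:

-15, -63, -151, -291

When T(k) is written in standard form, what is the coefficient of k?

0

Write T(k) = ak³ + bk² + ck + d; the 4 given values yield a linear system in the 4 coefficients.
Solving, T(k) = -2k³ - 2k² + 9.
The coefficient of k is 0.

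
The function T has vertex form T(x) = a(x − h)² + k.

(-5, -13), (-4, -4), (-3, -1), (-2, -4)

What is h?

-3

First differences 9, 3, -3; second difference -6 = 2a, so a = -3.
Expanding, the x-coefficient is −2ah = 6h; matching it to the data gives h = -3, and then k = -1.
So T(x) = -3(x + 3)² − 1.
Hence h = -3.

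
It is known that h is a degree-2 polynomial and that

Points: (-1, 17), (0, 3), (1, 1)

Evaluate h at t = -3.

Write h(t) = at² + bt + c; the 3 given values yield a linear system in the 3 coefficients.
Solving, h(t) = 6t² - 8t + 3.
Then h(-3) = 81.

81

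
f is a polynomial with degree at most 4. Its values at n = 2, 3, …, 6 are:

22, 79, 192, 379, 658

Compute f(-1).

First differences: 57, 113, 187, 279. Second differences: 56, 74, 92. Third differences: 18, 18.
Level-3 differences are constant, so f has degree 3.
Fitting a degree-3 polynomial gives f(n) = 3n³ + n² - 5n + 4.
Then f(-1) = 7.

7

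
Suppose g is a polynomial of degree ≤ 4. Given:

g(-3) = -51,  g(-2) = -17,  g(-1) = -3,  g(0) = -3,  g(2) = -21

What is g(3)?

Write g(m) = am^4 + bm³ + cm² + dm + e; the 5 given values yield a linear system in the 5 coefficients.
Solving, the leading coefficient vanishes, and g(m) = m³ - 4m² - 5m - 3.
Then g(3) = -27.

-27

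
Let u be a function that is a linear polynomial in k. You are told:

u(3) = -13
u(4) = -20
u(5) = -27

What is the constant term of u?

Write u(k) = ak + b; the 3 given values yield a linear system in the 2 coefficients.
Solving, u(k) = -7k + 8.
The constant term is u(0) = 8.

8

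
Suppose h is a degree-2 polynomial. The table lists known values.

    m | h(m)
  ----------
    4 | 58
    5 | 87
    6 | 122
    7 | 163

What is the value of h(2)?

First differences: 29, 35, 41. Second differences: 6, 6.
Level-2 differences are constant, so h has degree 2.
Fitting a degree-2 polynomial gives h(m) = 3m² + 2m + 2.
Then h(2) = 18.

18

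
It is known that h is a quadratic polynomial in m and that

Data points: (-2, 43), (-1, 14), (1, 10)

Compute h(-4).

155

Write h(m) = am² + bm + c; the 3 given values yield a linear system in the 3 coefficients.
Solving, h(m) = 9m² - 2m + 3.
Then h(-4) = 155.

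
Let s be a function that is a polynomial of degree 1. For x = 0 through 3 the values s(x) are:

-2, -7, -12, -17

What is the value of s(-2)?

8

First differences: -5, -5, -5.
Level-1 differences are constant, so s has degree 1.
Fitting a degree-1 polynomial gives s(x) = -5x - 2.
Then s(-2) = 8.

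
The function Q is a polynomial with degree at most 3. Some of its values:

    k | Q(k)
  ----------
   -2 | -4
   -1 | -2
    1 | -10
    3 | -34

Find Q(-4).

Write Q(k) = ak³ + bk² + ck + d; the 4 given values yield a linear system in the 4 coefficients.
Solving, the leading coefficient vanishes, and Q(k) = -2k² - 4k - 4.
Then Q(-4) = -20.

-20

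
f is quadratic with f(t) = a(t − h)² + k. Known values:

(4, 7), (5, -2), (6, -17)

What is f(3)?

10

First differences -9, -15; second difference -6 = 2a, so a = -3.
Expanding, the t-coefficient is −2ah = 6h; matching it to the data gives h = 3, and then k = 10.
So f(t) = -3(t − 3)² + 10.
f(3) = -3·0² + 10 = 10.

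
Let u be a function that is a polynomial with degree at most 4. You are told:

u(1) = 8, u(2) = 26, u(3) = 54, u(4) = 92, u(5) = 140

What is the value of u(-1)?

First differences: 18, 28, 38, 48. Second differences: 10, 10, 10.
Level-2 differences are constant, so u has degree 2.
Fitting a degree-2 polynomial gives u(m) = 5m² + 3m.
Then u(-1) = 2.

2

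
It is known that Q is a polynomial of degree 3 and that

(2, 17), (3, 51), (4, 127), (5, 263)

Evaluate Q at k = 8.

Write Q(k) = ak³ + bk² + ck + d; the 4 given values yield a linear system in the 4 coefficients.
Solving, Q(k) = 3k³ - 6k² + 7k + 3.
Then Q(8) = 1211.

1211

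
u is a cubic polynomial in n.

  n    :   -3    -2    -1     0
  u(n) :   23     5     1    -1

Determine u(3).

-115

Write u(n) = an³ + bn² + cn + d; the 4 given values yield a linear system in the 4 coefficients.
Solving, u(n) = -2n³ - 5n² - 5n - 1.
Then u(3) = -115.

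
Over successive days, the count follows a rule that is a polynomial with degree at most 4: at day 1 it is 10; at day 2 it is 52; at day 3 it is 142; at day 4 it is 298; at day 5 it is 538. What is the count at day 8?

1942

Write the value at m as h(m).
Write h(m) = am^4 + bm³ + cm² + dm + e; the 5 given values yield a linear system in the 5 coefficients.
Solving, the leading coefficient vanishes, and h(m) = 3m³ + 6m² + 3m - 2.
Then h(8) = 1942.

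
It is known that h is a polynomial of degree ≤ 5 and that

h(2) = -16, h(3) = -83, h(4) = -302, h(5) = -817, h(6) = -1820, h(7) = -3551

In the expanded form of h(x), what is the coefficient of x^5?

0

Write h(x) = ax^5 + bx^4 + cx³ + dx² + ex + p; the 6 given values yield a linear system in the 6 coefficients.
Solving, the leading coefficient vanishes, and h(x) = -2x^4 + 4x³ - 2x² - 3x - 2.
The coefficient of x^5 is 0.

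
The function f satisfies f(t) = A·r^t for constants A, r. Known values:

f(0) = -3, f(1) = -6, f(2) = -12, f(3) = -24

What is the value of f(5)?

Consecutive ratio: -6/(-3) = 2, and -12/(-6) = 2, so r = 2.
Then A·2^0 = -3 gives A = -3, and f(t) = -3·2^t.
f(5) = -3·2^5 = -96.

-96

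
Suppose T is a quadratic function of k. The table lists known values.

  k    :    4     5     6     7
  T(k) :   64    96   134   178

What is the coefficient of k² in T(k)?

3

First differences: 32, 38, 44. Second differences: 6, 6.
Level-2 differences are constant, so T has degree 2.
Fitting a degree-2 polynomial gives T(k) = 3k² + 5k - 4.
The coefficient of k² is 3.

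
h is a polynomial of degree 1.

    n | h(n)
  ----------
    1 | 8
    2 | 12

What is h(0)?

4

Write h(n) = an + b; the 2 given values yield a linear system in the 2 coefficients.
Solving, h(n) = 4n + 4.
Then h(0) = 4.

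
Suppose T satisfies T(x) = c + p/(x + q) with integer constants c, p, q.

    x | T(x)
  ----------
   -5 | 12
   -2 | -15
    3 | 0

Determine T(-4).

21

(T(x) − c)(x + q) = p for each data point; the three points give a linear system in c and q, then p follows.
Solving: c = 3, q = 3, p = -18, so T(x) = 3 − 18/(x + 3).
Then T(-4) = 3 − 18/(-1) = 21.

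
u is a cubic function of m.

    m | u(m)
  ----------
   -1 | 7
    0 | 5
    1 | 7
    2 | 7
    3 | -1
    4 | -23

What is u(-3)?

First differences: -2, 2, 0, -8, -22. Second differences: 4, -2, -8, -14. Third differences: -6, -6, -6.
Level-3 differences are constant, so u has degree 3.
Fitting a degree-3 polynomial gives u(m) = -m³ + 2m² + m + 5.
Then u(-3) = 47.

47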